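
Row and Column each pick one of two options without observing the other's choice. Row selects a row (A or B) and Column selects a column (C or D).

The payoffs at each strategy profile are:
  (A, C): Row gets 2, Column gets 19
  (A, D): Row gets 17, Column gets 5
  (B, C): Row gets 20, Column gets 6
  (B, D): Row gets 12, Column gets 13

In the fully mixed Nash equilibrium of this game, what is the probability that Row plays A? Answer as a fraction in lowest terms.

1/3

Let r be the probability that Row plays A. In a completely mixed equilibrium, Column must be indifferent between C and D.
Column's expected payoff from C is 19r + 6(1−r); from D it is 5r + 13(1−r).
Setting these equal: 13r + 6 = −8r + 13, so r = 1/3.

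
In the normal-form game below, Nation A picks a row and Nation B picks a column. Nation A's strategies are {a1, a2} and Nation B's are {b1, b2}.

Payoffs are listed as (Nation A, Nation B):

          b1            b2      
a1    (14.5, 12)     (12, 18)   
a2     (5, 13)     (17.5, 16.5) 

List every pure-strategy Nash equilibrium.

(a1, b1): Nation B prefers b2 (18 > 12) — not an equilibrium.
(a1, b2): Nation A prefers a2 (17.5 > 12) — not an equilibrium.
(a2, b1): Nation A prefers a1 (14.5 > 5); Nation B prefers b2 (16.5 > 13) — not an equilibrium.
(a2, b2): Nation A gets 17.5 ≥ 12 from a1, and Nation B gets 16.5 ≥ 13 from b1 — Nash equilibrium.

(a2, b2)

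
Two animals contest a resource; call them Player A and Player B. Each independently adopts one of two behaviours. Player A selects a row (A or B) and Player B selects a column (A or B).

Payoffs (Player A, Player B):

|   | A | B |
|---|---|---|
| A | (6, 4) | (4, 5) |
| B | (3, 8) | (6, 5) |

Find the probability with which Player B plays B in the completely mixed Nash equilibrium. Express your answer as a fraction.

Let c be the probability that Player B plays A. In a completely mixed equilibrium, Player A must be indifferent between A and B.
Player A's expected payoff from A is 6c + 4(1−c); from B it is 3c + 6(1−c).
Setting these equal: 2c + 4 = −3c + 6, so c = 2/5.
Therefore Player B plays B with probability 1 − 2/5 = 3/5.

3/5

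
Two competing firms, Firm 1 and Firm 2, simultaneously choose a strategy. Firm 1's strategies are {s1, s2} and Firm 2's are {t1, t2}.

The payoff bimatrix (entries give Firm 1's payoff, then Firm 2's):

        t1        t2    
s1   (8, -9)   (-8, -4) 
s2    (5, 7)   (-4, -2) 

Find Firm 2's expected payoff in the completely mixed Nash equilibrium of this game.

-23/7

First find x, the probability Firm 1 plays s1, from Firm 2's indifference between t1 and t2: −9x + 7(1−x) = −4x − 2(1−x), giving x = 9/14.
Since Firm 2 is indifferent in equilibrium, Firm 2's expected payoff equals the payoff from either column against (9/14, 5/14). Using t1: −9(9/14) + 7(5/14) = -23/7.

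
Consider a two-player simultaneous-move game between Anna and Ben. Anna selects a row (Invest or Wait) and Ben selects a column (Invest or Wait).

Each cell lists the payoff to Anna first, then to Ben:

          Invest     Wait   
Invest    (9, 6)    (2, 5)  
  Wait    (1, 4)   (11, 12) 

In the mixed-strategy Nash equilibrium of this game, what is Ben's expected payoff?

First find x, the probability Anna plays Invest, from Ben's indifference between Invest and Wait: 6x + 4(1−x) = 5x + 12(1−x), giving x = 8/9.
Since Ben is indifferent in equilibrium, Ben's expected payoff equals the payoff from either column against (8/9, 1/9). Using Invest: 6(8/9) + 4(1/9) = 52/9.

52/9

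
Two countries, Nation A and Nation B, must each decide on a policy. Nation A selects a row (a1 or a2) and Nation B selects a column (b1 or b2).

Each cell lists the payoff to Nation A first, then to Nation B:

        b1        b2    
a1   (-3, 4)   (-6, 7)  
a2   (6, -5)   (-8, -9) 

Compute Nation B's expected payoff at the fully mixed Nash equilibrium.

1/7

First find x, the probability Nation A plays a1, from Nation B's indifference between b1 and b2: 4x − 5(1−x) = 7x − 9(1−x), giving x = 4/7.
Since Nation B is indifferent in equilibrium, Nation B's expected payoff equals the payoff from either column against (4/7, 3/7). Using b1: 4(4/7) − 5(3/7) = 1/7.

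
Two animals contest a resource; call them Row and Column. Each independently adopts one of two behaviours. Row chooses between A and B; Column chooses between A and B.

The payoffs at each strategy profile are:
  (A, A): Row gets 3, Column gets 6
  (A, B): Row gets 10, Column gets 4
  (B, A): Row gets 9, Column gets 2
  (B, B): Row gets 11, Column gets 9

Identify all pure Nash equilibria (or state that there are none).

(A, A): Row prefers B (9 > 3) — not an equilibrium.
(A, B): Row prefers B (11 > 10); Column prefers A (6 > 4) — not an equilibrium.
(B, A): Column prefers B (9 > 2) — not an equilibrium.
(B, B): Row gets 11 ≥ 10 from A, and Column gets 9 ≥ 2 from A — Nash equilibrium.

(B, B)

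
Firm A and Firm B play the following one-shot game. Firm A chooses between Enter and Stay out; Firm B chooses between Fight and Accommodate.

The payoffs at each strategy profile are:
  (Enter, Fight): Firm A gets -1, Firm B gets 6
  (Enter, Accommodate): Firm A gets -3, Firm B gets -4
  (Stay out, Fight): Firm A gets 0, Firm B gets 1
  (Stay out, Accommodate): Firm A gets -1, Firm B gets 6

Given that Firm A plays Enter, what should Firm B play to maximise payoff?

Fight

Against Enter, Firm B earns 6 from Fight and -4 from Accommodate.
So Fight is the best response.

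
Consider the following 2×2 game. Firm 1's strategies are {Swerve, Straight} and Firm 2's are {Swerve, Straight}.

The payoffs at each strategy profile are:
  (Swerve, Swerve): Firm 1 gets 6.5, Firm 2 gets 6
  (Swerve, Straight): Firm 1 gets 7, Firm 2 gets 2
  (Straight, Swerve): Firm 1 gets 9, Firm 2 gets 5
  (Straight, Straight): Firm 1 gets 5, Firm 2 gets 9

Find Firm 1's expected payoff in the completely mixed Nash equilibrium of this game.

61/9

First find q, the probability Firm 2 plays Swerve, from Firm 1's indifference between Swerve and Straight: 6.5q + 7(1−q) = 9q + 5(1−q), giving q = 4/9.
Since Firm 1 is indifferent in equilibrium, Firm 1's expected payoff equals the payoff from either row against (4/9, 5/9). Using Swerve: 6.5(4/9) + 7(5/9) = 61/9.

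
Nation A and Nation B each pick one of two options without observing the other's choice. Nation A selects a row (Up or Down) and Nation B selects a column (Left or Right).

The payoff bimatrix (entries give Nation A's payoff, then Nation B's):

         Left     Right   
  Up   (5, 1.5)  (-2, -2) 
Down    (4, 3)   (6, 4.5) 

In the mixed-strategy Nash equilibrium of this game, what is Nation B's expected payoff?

51/20

First find p, the probability Nation A plays Up, from Nation B's indifference between Left and Right: 1.5p + 3(1−p) = −2p + 4.5(1−p), giving p = 3/10.
Since Nation B is indifferent in equilibrium, Nation B's expected payoff equals the payoff from either column against (3/10, 7/10). Using Left: 1.5(3/10) + 3(7/10) = 51/20.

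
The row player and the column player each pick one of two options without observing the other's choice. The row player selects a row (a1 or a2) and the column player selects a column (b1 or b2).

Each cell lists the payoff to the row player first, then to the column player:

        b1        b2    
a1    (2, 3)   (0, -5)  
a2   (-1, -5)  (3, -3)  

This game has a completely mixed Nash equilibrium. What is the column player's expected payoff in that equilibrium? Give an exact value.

-17/5

First find p, the probability the row player plays a1, from the column player's indifference between b1 and b2: 3p − 5(1−p) = −5p − 3(1−p), giving p = 1/5.
Since the column player is indifferent in equilibrium, the column player's expected payoff equals the payoff from either column against (1/5, 4/5). Using b1: 3(1/5) − 5(4/5) = -17/5.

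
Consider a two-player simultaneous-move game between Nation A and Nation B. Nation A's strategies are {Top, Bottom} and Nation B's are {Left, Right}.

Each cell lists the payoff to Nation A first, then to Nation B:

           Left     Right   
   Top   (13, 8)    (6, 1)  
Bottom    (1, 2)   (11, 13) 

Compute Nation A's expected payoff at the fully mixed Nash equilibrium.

First find y, the probability Nation B plays Left, from Nation A's indifference between Top and Bottom: 13y + 6(1−y) = y + 11(1−y), giving y = 5/17.
Since Nation A is indifferent in equilibrium, Nation A's expected payoff equals the payoff from either row against (5/17, 12/17). Using Top: 13(5/17) + 6(12/17) = 137/17.

137/17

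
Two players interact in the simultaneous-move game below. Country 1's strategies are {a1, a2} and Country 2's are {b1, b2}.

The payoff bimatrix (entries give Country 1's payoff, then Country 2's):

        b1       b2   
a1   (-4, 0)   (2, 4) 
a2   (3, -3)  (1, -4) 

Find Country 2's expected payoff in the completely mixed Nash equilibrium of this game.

First find x, the probability Country 1 plays a1, from Country 2's indifference between b1 and b2: −3(1−x) = 4x − 4(1−x), giving x = 1/5.
Since Country 2 is indifferent in equilibrium, Country 2's expected payoff equals the payoff from either column against (1/5, 4/5). Using b1: −3(4/5) = -12/5.

-12/5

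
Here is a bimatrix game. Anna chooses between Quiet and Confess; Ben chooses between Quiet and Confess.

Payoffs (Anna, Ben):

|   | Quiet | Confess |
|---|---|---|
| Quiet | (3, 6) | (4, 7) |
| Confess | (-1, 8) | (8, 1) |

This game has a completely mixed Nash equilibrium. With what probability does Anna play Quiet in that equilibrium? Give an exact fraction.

Let x be the probability that Anna plays Quiet. In a completely mixed equilibrium, Ben must be indifferent between Quiet and Confess.
Ben's expected payoff from Quiet is 6x + 8(1−x); from Confess it is 7x + (1−x).
Setting these equal: −2x + 8 = 6x + 1, so x = 7/8.

7/8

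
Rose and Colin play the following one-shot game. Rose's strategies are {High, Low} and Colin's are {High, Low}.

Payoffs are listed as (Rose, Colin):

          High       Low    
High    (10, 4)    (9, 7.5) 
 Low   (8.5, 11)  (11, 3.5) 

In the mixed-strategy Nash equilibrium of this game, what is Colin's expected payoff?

First find p, the probability Rose plays High, from Colin's indifference between High and Low: 4p + 11(1−p) = 7.5p + 3.5(1−p), giving p = 15/22.
Since Colin is indifferent in equilibrium, Colin's expected payoff equals the payoff from either column against (15/22, 7/22). Using High: 4(15/22) + 11(7/22) = 137/22.

137/22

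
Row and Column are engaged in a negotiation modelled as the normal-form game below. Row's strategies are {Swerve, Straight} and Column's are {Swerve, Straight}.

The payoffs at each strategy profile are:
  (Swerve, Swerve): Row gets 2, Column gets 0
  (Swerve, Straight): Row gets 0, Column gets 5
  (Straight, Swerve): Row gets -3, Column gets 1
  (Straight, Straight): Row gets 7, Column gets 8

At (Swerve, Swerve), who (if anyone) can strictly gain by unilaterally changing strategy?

Row at (Swerve, Swerve) earns 2; deviating to Straight yields -3 — not better.
Column earns 0; deviating to Straight yields 5 — a strict improvement.
Only Column has a strictly profitable deviation.

Column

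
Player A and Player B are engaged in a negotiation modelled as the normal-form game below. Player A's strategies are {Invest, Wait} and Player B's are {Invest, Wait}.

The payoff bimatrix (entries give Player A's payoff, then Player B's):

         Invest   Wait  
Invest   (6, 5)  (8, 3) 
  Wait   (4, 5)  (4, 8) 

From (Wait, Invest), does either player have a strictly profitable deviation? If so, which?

Player A at (Wait, Invest) earns 4; deviating to Invest yields 6 — a strict improvement.
Player B earns 5; deviating to Wait yields 8 — a strict improvement.
Both Player A and Player B have strictly profitable deviations.

Both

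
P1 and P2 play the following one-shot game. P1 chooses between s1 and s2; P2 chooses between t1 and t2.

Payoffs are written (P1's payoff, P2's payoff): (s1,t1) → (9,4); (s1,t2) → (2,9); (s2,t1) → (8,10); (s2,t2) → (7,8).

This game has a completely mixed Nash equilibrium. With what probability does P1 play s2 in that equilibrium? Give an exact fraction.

Let p be the probability that P1 plays s1. In a completely mixed equilibrium, P2 must be indifferent between t1 and t2.
P2's expected payoff from t1 is 4p + 10(1−p); from t2 it is 9p + 8(1−p).
Setting these equal: −6p + 10 = p + 8, so p = 2/7.
Therefore P1 plays s2 with probability 1 − 2/7 = 5/7.

5/7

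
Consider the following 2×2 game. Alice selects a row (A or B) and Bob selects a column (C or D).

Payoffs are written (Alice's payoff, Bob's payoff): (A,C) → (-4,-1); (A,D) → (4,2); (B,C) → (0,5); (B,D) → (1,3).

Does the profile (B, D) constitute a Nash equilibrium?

No

At (B, D), Alice earns 1; switching to A would give 4, so Alice would deviate.
Bob earns 3; switching to C would give 5, so Bob would deviate.
Since at least one player can profitably deviate, this is not a Nash equilibrium.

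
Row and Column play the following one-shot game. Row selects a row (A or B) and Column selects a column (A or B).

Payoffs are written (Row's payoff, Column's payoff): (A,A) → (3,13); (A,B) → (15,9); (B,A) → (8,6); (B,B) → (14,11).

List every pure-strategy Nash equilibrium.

(A, A): Row prefers B (8 > 3) — not an equilibrium.
(A, B): Column prefers A (13 > 9) — not an equilibrium.
(B, A): Column prefers B (11 > 6) — not an equilibrium.
(B, B): Row prefers A (15 > 14) — not an equilibrium.

none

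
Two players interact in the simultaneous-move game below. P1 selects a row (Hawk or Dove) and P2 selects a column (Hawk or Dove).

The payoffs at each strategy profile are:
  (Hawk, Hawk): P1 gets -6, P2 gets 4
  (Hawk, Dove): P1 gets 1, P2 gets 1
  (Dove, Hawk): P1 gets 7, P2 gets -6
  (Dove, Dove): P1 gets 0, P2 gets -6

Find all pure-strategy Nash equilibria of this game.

(Dove, Hawk)

(Hawk, Hawk): P1 prefers Dove (7 > -6) — not an equilibrium.
(Hawk, Dove): P2 prefers Hawk (4 > 1) — not an equilibrium.
(Dove, Hawk): P1 gets 7 ≥ -6 from Hawk, and P2 gets -6 ≥ -6 from Dove — Nash equilibrium.
(Dove, Dove): P1 prefers Hawk (1 > 0) — not an equilibrium.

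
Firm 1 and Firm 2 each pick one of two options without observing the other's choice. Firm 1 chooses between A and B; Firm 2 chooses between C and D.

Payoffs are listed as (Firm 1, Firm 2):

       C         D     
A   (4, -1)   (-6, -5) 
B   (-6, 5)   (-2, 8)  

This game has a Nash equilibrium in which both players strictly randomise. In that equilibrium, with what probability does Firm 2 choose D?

5/7

Let q be the probability that Firm 2 plays C. In a completely mixed equilibrium, Firm 1 must be indifferent between A and B.
Firm 1's expected payoff from A is 4q − 6(1−q); from B it is −6q − 2(1−q).
Setting these equal: 10q − 6 = −4q − 2, so q = 2/7.
Therefore Firm 2 plays D with probability 1 − 2/7 = 5/7.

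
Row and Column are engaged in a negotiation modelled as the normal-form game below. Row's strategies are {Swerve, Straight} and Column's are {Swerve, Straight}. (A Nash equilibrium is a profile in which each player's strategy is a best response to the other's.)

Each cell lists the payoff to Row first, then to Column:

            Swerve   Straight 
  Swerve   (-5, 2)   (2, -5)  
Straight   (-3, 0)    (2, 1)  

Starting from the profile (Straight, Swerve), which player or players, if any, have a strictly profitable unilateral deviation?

Column

Row at (Straight, Swerve) earns -3; deviating to Swerve yields -5 — not better.
Column earns 0; deviating to Straight yields 1 — a strict improvement.
Only Column has a strictly profitable deviation.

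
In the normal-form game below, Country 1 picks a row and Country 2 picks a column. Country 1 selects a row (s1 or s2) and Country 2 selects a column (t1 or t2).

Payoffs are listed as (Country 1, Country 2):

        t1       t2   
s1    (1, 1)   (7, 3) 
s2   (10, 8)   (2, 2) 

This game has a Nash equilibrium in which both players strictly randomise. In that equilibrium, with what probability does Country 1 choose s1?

Let p be the probability that Country 1 plays s1. In a completely mixed equilibrium, Country 2 must be indifferent between t1 and t2.
Country 2's expected payoff from t1 is p + 8(1−p); from t2 it is 3p + 2(1−p).
Setting these equal: −7p + 8 = p + 2, so p = 3/4.

3/4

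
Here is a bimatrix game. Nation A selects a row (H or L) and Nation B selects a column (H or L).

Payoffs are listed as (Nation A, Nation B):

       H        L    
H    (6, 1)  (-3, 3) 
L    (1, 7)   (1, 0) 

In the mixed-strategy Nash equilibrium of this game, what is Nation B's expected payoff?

First find p, the probability Nation A plays H, from Nation B's indifference between H and L: p + 7(1−p) = 3p, giving p = 7/9.
Since Nation B is indifferent in equilibrium, Nation B's expected payoff equals the payoff from either column against (7/9, 2/9). Using H: (7/9) + 7(2/9) = 7/3.

7/3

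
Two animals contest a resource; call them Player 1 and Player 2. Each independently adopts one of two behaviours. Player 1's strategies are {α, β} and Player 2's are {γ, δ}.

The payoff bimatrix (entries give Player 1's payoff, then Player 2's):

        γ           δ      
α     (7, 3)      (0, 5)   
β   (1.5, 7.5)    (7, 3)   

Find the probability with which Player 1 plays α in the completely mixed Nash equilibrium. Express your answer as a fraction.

9/13

Let x be the probability that Player 1 plays α. In a completely mixed equilibrium, Player 2 must be indifferent between γ and δ.
Player 2's expected payoff from γ is 3x + 7.5(1−x); from δ it is 5x + 3(1−x).
Setting these equal: −4.5x + 7.5 = 2x + 3, so x = 9/13.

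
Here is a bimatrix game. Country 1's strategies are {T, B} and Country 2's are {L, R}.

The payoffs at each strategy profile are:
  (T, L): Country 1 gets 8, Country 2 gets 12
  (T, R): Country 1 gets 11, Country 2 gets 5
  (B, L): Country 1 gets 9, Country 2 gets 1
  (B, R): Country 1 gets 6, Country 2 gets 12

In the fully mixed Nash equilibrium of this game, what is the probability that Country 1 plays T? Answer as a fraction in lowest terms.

11/18

Let p be the probability that Country 1 plays T. In a completely mixed equilibrium, Country 2 must be indifferent between L and R.
Country 2's expected payoff from L is 12p + (1−p); from R it is 5p + 12(1−p).
Setting these equal: 11p + 1 = −7p + 12, so p = 11/18.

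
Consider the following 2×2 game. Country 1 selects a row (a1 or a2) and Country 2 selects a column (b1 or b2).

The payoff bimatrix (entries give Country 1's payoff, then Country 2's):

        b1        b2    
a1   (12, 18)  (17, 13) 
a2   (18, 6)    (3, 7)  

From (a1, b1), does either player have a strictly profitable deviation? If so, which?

Country 1

Country 1 at (a1, b1) earns 12; deviating to a2 yields 18 — a strict improvement.
Country 2 earns 18; deviating to b2 yields 13 — not better.
Only Country 1 has a strictly profitable deviation.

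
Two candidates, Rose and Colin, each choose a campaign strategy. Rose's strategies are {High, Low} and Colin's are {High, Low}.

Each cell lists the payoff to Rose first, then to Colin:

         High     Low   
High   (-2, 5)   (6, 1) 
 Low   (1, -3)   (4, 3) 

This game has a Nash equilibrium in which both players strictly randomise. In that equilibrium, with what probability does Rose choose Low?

Let r be the probability that Rose plays High. In a completely mixed equilibrium, Colin must be indifferent between High and Low.
Colin's expected payoff from High is 5r − 3(1−r); from Low it is r + 3(1−r).
Setting these equal: 8r − 3 = −2r + 3, so r = 3/5.
Therefore Rose plays Low with probability 1 − 3/5 = 2/5.

2/5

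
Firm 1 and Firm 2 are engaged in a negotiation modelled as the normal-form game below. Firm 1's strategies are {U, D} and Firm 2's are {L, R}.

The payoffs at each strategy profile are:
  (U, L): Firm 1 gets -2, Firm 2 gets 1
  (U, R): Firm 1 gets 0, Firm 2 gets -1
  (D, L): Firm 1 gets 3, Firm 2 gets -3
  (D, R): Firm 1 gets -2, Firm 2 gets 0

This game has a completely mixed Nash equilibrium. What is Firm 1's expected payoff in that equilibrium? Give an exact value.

-4/7

First find q, the probability Firm 2 plays L, from Firm 1's indifference between U and D: −2q = 3q − 2(1−q), giving q = 2/7.
Since Firm 1 is indifferent in equilibrium, Firm 1's expected payoff equals the payoff from either row against (2/7, 5/7). Using U: −2(2/7) = -4/7.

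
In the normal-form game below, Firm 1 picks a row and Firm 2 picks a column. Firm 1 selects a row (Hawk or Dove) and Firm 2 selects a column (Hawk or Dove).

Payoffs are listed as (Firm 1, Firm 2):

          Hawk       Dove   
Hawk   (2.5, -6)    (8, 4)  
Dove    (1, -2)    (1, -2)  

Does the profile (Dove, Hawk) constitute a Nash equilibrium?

At (Dove, Hawk), Firm 1 earns 1; switching to Hawk would give 2.5, so Firm 1 would deviate.
Firm 2 earns -2; switching to Dove would give -2, so Firm 2 has no profitable deviation.
Since at least one player can profitably deviate, this is not a Nash equilibrium.

No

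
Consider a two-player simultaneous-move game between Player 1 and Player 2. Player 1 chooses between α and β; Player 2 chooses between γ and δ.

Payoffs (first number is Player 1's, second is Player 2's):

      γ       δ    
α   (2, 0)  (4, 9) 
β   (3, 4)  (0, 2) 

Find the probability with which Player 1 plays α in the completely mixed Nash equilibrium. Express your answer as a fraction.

Let x be the probability that Player 1 plays α. In a completely mixed equilibrium, Player 2 must be indifferent between γ and δ.
Player 2's expected payoff from γ is 4(1−x); from δ it is 9x + 2(1−x).
Setting these equal: −4x + 4 = 7x + 2, so x = 2/11.

2/11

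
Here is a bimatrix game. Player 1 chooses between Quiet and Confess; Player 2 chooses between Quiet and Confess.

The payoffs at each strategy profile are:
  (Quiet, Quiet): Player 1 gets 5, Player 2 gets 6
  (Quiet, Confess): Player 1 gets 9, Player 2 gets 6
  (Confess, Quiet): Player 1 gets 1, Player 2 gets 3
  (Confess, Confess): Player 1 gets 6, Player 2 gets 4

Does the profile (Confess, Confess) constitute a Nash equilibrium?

No

At (Confess, Confess), Player 1 earns 6; switching to Quiet would give 9, so Player 1 would deviate.
Player 2 earns 4; switching to Quiet would give 3, so Player 2 has no profitable deviation.
Since at least one player can profitably deviate, this is not a Nash equilibrium.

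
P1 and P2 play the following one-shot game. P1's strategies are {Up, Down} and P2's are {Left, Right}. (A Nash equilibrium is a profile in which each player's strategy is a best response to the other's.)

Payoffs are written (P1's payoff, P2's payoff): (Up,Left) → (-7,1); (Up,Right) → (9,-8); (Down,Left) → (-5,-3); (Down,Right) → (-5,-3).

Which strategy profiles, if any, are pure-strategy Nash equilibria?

(Down, Left)

(Up, Left): P1 prefers Down (-5 > -7) — not an equilibrium.
(Up, Right): P2 prefers Left (1 > -8) — not an equilibrium.
(Down, Left): P1 gets -5 ≥ -7 from Up, and P2 gets -3 ≥ -3 from Right — Nash equilibrium.
(Down, Right): P1 prefers Up (9 > -5) — not an equilibrium.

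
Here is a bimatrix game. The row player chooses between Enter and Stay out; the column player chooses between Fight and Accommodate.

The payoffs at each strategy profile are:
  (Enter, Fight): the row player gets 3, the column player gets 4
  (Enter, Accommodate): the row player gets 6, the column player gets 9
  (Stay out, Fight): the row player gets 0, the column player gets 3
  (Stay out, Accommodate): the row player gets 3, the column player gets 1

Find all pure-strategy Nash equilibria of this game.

(Enter, Accommodate)

(Enter, Fight): the column player prefers Accommodate (9 > 4) — not an equilibrium.
(Enter, Accommodate): the row player gets 6 ≥ 3 from Stay out, and the column player gets 9 ≥ 4 from Fight — Nash equilibrium.
(Stay out, Fight): the row player prefers Enter (3 > 0) — not an equilibrium.
(Stay out, Accommodate): the row player prefers Enter (6 > 3); the column player prefers Fight (3 > 1) — not an equilibrium.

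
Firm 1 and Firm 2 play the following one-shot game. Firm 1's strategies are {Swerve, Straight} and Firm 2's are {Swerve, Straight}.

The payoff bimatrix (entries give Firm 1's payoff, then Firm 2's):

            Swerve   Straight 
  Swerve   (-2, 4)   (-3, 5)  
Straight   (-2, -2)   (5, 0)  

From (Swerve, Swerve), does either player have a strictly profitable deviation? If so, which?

Firm 2

Firm 1 at (Swerve, Swerve) earns -2; deviating to Straight yields -2 — not better.
Firm 2 earns 4; deviating to Straight yields 5 — a strict improvement.
Only Firm 2 has a strictly profitable deviation.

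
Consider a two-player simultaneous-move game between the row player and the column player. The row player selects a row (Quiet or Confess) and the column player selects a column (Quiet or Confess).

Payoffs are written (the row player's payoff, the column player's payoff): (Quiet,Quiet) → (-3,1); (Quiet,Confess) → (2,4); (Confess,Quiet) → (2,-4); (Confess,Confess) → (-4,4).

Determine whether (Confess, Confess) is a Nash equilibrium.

At (Confess, Confess), the row player earns -4; switching to Quiet would give 2, so the row player would deviate.
The column player earns 4; switching to Quiet would give -4, so the column player has no profitable deviation.
Since at least one player can profitably deviate, this is not a Nash equilibrium.

No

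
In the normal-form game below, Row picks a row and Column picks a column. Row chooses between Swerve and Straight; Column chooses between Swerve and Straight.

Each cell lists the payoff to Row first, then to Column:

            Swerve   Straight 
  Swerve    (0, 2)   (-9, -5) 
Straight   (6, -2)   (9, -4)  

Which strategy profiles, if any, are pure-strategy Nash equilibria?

(Straight, Swerve)

(Swerve, Swerve): Row prefers Straight (6 > 0) — not an equilibrium.
(Swerve, Straight): Row prefers Straight (9 > -9); Column prefers Swerve (2 > -5) — not an equilibrium.
(Straight, Swerve): Row gets 6 ≥ 0 from Swerve, and Column gets -2 ≥ -4 from Straight — Nash equilibrium.
(Straight, Straight): Column prefers Swerve (-2 > -4) — not an equilibrium.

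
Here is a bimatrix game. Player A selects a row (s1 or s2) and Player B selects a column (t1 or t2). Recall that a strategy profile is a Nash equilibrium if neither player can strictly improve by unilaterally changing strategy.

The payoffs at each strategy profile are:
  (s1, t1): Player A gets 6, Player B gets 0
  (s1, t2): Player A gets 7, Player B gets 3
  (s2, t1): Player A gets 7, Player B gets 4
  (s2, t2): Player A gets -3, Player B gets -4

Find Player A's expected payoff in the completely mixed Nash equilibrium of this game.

67/11

First find y, the probability Player B plays t1, from Player A's indifference between s1 and s2: 6y + 7(1−y) = 7y − 3(1−y), giving y = 10/11.
Since Player A is indifferent in equilibrium, Player A's expected payoff equals the payoff from either row against (10/11, 1/11). Using s1: 6(10/11) + 7(1/11) = 67/11.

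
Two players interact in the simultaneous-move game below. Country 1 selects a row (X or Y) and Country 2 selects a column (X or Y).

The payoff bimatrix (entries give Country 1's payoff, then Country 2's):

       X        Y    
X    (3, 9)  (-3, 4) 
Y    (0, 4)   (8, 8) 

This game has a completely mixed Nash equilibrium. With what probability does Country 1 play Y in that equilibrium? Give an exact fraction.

Let p be the probability that Country 1 plays X. In a completely mixed equilibrium, Country 2 must be indifferent between X and Y.
Country 2's expected payoff from X is 9p + 4(1−p); from Y it is 4p + 8(1−p).
Setting these equal: 5p + 4 = −4p + 8, so p = 4/9.
Therefore Country 1 plays Y with probability 1 − 4/9 = 5/9.

5/9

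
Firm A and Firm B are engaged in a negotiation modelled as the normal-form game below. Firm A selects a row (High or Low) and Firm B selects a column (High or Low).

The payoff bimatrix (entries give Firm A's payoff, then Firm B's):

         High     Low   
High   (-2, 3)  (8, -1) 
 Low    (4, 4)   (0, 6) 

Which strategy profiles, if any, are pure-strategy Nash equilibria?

none

(High, High): Firm A prefers Low (4 > -2) — not an equilibrium.
(High, Low): Firm B prefers High (3 > -1) — not an equilibrium.
(Low, High): Firm B prefers Low (6 > 4) — not an equilibrium.
(Low, Low): Firm A prefers High (8 > 0) — not an equilibrium.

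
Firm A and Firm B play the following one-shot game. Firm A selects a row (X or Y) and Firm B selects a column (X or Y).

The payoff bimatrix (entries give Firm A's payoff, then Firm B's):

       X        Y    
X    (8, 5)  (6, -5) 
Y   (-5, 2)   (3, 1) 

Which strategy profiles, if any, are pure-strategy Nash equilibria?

(X, X): Firm A gets 8 ≥ -5 from Y, and Firm B gets 5 ≥ -5 from Y — Nash equilibrium.
(X, Y): Firm B prefers X (5 > -5) — not an equilibrium.
(Y, X): Firm A prefers X (8 > -5) — not an equilibrium.
(Y, Y): Firm A prefers X (6 > 3); Firm B prefers X (2 > 1) — not an equilibrium.

(X, X)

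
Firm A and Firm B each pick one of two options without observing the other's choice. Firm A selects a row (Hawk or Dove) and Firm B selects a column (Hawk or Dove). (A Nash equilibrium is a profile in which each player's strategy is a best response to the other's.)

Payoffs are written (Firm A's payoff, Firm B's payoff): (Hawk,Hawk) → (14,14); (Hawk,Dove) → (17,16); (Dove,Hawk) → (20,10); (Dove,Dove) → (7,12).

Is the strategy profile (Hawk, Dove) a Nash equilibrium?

Yes

At (Hawk, Dove), Firm A earns 17; switching to Dove would give 7, so Firm A has no profitable deviation.
Firm B earns 16; switching to Hawk would give 14, so Firm B has no profitable deviation.
Neither player can gain by a unilateral deviation, so this profile is a Nash equilibrium.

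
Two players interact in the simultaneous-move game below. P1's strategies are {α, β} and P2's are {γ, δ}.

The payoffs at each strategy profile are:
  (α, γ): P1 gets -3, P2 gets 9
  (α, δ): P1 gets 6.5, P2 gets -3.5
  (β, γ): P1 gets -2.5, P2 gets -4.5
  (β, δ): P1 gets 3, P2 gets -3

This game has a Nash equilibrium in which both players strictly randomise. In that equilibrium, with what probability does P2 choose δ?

1/8

Let q be the probability that P2 plays γ. In a completely mixed equilibrium, P1 must be indifferent between α and β.
P1's expected payoff from α is −3q + 6.5(1−q); from β it is −2.5q + 3(1−q).
Setting these equal: −9.5q + 6.5 = −5.5q + 3, so q = 7/8.
Therefore P2 plays δ with probability 1 − 7/8 = 1/8.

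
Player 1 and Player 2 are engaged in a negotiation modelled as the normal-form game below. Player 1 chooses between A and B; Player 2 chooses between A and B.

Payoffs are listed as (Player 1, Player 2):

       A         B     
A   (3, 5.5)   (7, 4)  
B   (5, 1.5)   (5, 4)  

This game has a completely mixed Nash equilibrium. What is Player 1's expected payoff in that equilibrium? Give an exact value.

First find q, the probability Player 2 plays A, from Player 1's indifference between A and B: 3q + 7(1−q) = 5q + 5(1−q), giving q = 1/2.
Since Player 1 is indifferent in equilibrium, Player 1's expected payoff equals the payoff from either row against (1/2, 1/2). Using A: 3(1/2) + 7(1/2) = 5.

5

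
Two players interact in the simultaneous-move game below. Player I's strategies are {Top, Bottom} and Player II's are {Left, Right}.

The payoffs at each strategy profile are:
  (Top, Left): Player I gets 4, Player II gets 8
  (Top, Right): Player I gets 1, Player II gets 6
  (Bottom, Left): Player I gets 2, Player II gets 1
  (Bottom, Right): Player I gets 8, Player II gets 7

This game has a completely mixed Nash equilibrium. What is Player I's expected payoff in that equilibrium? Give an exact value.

First find q, the probability Player II plays Left, from Player I's indifference between Top and Bottom: 4q + (1−q) = 2q + 8(1−q), giving q = 7/9.
Since Player I is indifferent in equilibrium, Player I's expected payoff equals the payoff from either row against (7/9, 2/9). Using Top: 4(7/9) + (2/9) = 10/3.

10/3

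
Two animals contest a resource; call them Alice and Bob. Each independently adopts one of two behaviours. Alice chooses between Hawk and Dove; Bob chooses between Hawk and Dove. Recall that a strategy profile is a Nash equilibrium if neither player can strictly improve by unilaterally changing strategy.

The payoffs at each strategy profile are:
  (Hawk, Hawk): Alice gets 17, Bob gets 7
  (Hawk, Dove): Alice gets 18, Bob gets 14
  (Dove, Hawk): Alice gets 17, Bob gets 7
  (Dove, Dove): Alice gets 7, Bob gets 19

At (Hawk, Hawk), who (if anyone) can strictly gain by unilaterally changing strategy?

Bob

Alice at (Hawk, Hawk) earns 17; deviating to Dove yields 17 — not better.
Bob earns 7; deviating to Dove yields 14 — a strict improvement.
Only Bob has a strictly profitable deviation.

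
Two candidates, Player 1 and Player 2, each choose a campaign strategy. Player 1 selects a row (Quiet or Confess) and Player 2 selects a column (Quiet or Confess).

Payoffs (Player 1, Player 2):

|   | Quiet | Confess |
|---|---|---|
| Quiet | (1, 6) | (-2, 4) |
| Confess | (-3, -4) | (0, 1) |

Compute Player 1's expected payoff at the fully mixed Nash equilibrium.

-1

First find y, the probability Player 2 plays Quiet, from Player 1's indifference between Quiet and Confess: y − 2(1−y) = −3y, giving y = 1/3.
Since Player 1 is indifferent in equilibrium, Player 1's expected payoff equals the payoff from either row against (1/3, 2/3). Using Quiet: (1/3) − 2(2/3) = -1.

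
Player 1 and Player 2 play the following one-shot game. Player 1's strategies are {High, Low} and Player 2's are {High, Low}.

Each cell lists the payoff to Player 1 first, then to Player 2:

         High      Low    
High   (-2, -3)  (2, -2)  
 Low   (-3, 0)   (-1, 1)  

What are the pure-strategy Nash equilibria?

(High, High): Player 2 prefers Low (-2 > -3) — not an equilibrium.
(High, Low): Player 1 gets 2 ≥ -1 from Low, and Player 2 gets -2 ≥ -3 from High — Nash equilibrium.
(Low, High): Player 1 prefers High (-2 > -3); Player 2 prefers Low (1 > 0) — not an equilibrium.
(Low, Low): Player 1 prefers High (2 > -1) — not an equilibrium.

(High, Low)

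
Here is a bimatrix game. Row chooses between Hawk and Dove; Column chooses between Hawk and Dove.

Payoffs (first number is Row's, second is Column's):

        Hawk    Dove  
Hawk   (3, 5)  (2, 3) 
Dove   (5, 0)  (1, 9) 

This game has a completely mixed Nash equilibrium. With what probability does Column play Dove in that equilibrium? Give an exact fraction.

2/3

Let c be the probability that Column plays Hawk. In a completely mixed equilibrium, Row must be indifferent between Hawk and Dove.
Row's expected payoff from Hawk is 3c + 2(1−c); from Dove it is 5c + (1−c).
Setting these equal: c + 2 = 4c + 1, so c = 1/3.
Therefore Column plays Dove with probability 1 − 1/3 = 2/3.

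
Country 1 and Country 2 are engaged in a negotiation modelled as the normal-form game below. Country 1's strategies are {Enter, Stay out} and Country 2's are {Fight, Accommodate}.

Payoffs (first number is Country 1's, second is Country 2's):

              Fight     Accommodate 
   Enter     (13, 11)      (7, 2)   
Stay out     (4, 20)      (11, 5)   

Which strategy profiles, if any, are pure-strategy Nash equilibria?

(Enter, Fight)

(Enter, Fight): Country 1 gets 13 ≥ 4 from Stay out, and Country 2 gets 11 ≥ 2 from Accommodate — Nash equilibrium.
(Enter, Accommodate): Country 1 prefers Stay out (11 > 7); Country 2 prefers Fight (11 > 2) — not an equilibrium.
(Stay out, Fight): Country 1 prefers Enter (13 > 4) — not an equilibrium.
(Stay out, Accommodate): Country 2 prefers Fight (20 > 5) — not an equilibrium.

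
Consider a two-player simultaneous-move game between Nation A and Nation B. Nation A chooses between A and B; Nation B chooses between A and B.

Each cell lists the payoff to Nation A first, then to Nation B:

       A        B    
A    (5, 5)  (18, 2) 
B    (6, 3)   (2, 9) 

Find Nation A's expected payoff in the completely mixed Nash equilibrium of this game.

98/17

First find q, the probability Nation B plays A, from Nation A's indifference between A and B: 5q + 18(1−q) = 6q + 2(1−q), giving q = 16/17.
Since Nation A is indifferent in equilibrium, Nation A's expected payoff equals the payoff from either row against (16/17, 1/17). Using A: 5(16/17) + 18(1/17) = 98/17.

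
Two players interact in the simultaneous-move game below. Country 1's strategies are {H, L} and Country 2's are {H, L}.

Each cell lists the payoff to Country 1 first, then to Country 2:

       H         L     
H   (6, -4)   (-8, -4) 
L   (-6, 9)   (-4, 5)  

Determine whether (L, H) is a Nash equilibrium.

At (L, H), Country 1 earns -6; switching to H would give 6, so Country 1 would deviate.
Country 2 earns 9; switching to L would give 5, so Country 2 has no profitable deviation.
Since at least one player can profitably deviate, this is not a Nash equilibrium.

No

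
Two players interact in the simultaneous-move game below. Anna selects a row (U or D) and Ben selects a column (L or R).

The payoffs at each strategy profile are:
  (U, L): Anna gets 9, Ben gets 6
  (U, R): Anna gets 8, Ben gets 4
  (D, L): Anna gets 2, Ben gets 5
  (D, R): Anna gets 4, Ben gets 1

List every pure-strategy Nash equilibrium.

(U, L)

(U, L): Anna gets 9 ≥ 2 from D, and Ben gets 6 ≥ 4 from R — Nash equilibrium.
(U, R): Ben prefers L (6 > 4) — not an equilibrium.
(D, L): Anna prefers U (9 > 2) — not an equilibrium.
(D, R): Anna prefers U (8 > 4); Ben prefers L (5 > 1) — not an equilibrium.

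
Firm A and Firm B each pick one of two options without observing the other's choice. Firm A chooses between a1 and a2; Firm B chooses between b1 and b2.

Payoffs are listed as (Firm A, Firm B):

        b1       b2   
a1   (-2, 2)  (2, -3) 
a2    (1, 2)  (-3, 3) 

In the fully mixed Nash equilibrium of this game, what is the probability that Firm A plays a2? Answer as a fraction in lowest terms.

5/6

Let p be the probability that Firm A plays a1. In a completely mixed equilibrium, Firm B must be indifferent between b1 and b2.
Firm B's expected payoff from b1 is 2p + 2(1−p); from b2 it is −3p + 3(1−p).
Setting these equal: 2 = −6p + 3, so p = 1/6.
Therefore Firm A plays a2 with probability 1 − 1/6 = 5/6.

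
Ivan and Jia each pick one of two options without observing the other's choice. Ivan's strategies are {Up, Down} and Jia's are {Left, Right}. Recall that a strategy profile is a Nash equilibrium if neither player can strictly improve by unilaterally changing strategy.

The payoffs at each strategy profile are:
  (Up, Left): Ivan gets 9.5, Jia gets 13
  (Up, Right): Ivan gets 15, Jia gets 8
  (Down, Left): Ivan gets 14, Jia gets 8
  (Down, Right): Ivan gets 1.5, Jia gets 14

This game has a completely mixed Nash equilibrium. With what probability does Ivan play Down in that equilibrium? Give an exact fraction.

5/11

Let x be the probability that Ivan plays Up. In a completely mixed equilibrium, Jia must be indifferent between Left and Right.
Jia's expected payoff from Left is 13x + 8(1−x); from Right it is 8x + 14(1−x).
Setting these equal: 5x + 8 = −6x + 14, so x = 6/11.
Therefore Ivan plays Down with probability 1 − 6/11 = 5/11.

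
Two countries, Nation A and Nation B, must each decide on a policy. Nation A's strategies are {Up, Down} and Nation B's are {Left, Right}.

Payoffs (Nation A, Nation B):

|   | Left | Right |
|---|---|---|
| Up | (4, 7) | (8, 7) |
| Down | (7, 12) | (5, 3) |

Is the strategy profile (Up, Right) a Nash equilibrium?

At (Up, Right), Nation A earns 8; switching to Down would give 5, so Nation A has no profitable deviation.
Nation B earns 7; switching to Left would give 7, so Nation B has no profitable deviation.
Neither player can gain by a unilateral deviation, so this profile is a Nash equilibrium.

Yes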